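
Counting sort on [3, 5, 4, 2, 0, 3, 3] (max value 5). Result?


Count array: [1, 0, 1, 3, 1, 1]
Reconstruct: [0, 2, 3, 3, 3, 4, 5]


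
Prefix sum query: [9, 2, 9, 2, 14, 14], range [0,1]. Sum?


Prefix sums: [0, 9, 11, 20, 22, 36, 50]
Sum[0..1] = prefix[2] - prefix[0] = 11 - 0 = 11


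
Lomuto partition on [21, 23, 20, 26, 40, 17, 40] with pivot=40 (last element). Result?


Elements <= 40 go left of pivot.
Result: [21, 23, 20, 26, 40, 17, 40], pivot at index 6


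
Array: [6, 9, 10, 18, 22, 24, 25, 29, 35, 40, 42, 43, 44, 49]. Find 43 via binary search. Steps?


Search for 43:
[0,13] mid=6 arr[6]=25
[7,13] mid=10 arr[10]=42
[11,13] mid=12 arr[12]=44
[11,11] mid=11 arr[11]=43
Total: 4 comparisons


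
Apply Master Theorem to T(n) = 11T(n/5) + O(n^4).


a=11, b=5, c=4. log_5(11)=1.490 < c=4. Case 3: O(n^c) = O(n^4)
Complexity: O(n^4)


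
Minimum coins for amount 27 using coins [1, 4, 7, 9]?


dp[0]=0; dp[i]=1+min(dp[i-c] for c in coins)
...dp[22]=3, dp[23]=3, dp[24]=4, dp[25]=3, dp[26]=4, dp[27]=3
Minimum coins for 27 = 3


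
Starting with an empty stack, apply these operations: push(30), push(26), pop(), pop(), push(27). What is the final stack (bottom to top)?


push(30) -> [30]
push(26) -> [30, 26]
pop() returns 26 -> [30]
pop() returns 30 -> []
push(27) -> [27]
Final stack (bottom to top): [27]


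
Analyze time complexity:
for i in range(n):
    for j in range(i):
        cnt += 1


Per nesting level: O(n) * O(n) [triangular over i] = O(n^2)
Complexity: O(n^2)


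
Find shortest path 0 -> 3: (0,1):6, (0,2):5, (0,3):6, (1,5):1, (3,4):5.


Dijkstra from 0:
Distances: {0: 0, 1: 6, 2: 5, 3: 6, 4: 11, 5: 7}
Shortest distance to 3 = 6, path = [0, 3]


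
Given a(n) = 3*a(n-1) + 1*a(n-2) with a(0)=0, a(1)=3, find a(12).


Build bottom-up:
...a(10)=128511, a(11)=424443, a(12)=3*424443+1*128511=1401840


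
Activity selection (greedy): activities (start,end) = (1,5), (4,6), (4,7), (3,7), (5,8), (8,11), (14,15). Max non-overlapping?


Greedy: pick earliest-ending, then skip overlaps.
Selected (4 activities): [(1, 5), (5, 8), (8, 11), (14, 15)]


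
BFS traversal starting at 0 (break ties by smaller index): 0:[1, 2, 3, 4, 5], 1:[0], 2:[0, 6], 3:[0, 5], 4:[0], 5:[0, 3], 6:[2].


BFS queue: start with [0]
Visit order: [0, 1, 2, 3, 4, 5, 6]


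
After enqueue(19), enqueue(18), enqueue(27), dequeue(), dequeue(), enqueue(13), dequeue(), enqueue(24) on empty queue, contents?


enqueue(19) -> [19]
enqueue(18) -> [19, 18]
enqueue(27) -> [19, 18, 27]
dequeue() returns 19 -> [18, 27]
dequeue() returns 18 -> [27]
enqueue(13) -> [27, 13]
dequeue() returns 27 -> [13]
enqueue(24) -> [13, 24]
Final queue (front to back): [13, 24]


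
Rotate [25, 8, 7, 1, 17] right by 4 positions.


Right rotate by 4: [8, 7, 1, 17, 25]


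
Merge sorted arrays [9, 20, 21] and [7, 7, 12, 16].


Compare heads, take smaller each step.
Merged: [7, 7, 9, 12, 16, 20, 21]


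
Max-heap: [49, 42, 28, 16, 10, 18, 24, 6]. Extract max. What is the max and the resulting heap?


Max = 49
Replace root with last, heapify down
Resulting heap: [42, 16, 28, 6, 10, 18, 24]


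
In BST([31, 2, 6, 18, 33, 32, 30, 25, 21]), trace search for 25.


BST root = 31
Search for 25: compare at each node
Path: [31, 2, 6, 18, 30, 25]


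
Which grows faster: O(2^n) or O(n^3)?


cubic grows slower than exponential
O(n^3) is asymptotically smaller; O(2^n) grows faster


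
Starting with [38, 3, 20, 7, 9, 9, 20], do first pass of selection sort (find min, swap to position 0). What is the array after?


After one pass: [3, 38, 20, 7, 9, 9, 20]


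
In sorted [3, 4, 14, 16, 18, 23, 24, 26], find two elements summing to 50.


Two pointers: lo=0, hi=7
Found pair: (24, 26) summing to 50


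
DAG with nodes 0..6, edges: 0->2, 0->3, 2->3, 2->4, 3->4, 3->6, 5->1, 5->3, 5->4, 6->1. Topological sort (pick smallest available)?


Kahn's algorithm, process smallest node first
Order: [0, 2, 5, 3, 4, 6, 1]


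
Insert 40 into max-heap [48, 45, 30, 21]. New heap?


Append 40: [48, 45, 30, 21, 40]
Bubble up: no swaps needed
Result: [48, 45, 30, 21, 40]


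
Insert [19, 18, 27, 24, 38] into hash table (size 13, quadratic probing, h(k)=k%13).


Insertions: 19->slot 6; 18->slot 5; 27->slot 1; 24->slot 11; 38->slot 12
Table: [None, 27, None, None, None, 18, 19, None, None, None, None, 24, 38]


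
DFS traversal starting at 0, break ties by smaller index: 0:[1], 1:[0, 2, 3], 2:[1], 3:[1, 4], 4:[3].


DFS stack-based: start with [0]
Visit order: [0, 1, 2, 3, 4]


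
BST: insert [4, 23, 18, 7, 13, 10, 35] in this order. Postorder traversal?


Root = 4; build tree by BST insertion.
Postorder traversal: [10, 13, 7, 18, 35, 23, 4]


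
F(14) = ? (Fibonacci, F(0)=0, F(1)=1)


F(n)=F(n-1)+F(n-2)
...F(12)=144, F(13)=233, F(14)=377


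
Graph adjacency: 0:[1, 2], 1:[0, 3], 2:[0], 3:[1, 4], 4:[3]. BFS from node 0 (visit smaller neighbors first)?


BFS queue: start with [0]
Visit order: [0, 1, 2, 3, 4]


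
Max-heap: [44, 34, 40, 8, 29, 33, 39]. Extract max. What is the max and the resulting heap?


Max = 44
Replace root with last, heapify down
Resulting heap: [40, 34, 39, 8, 29, 33]


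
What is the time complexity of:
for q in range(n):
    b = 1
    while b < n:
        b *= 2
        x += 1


Per nesting level: O(n) * O(log n) = O(n log n)
Complexity: O(n log n)


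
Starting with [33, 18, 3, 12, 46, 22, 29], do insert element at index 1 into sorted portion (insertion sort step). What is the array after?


After one pass: [18, 33, 3, 12, 46, 22, 29]


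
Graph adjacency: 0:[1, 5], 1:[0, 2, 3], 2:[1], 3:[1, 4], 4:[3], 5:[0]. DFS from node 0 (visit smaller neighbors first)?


DFS stack-based: start with [0]
Visit order: [0, 1, 2, 3, 4, 5]


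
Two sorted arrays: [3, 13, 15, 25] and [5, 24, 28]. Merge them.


Compare heads, take smaller each step.
Merged: [3, 5, 13, 15, 24, 25, 28]


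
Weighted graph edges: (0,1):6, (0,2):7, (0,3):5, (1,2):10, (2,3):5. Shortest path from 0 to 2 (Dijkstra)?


Dijkstra from 0:
Distances: {0: 0, 1: 6, 2: 7, 3: 5}
Shortest distance to 2 = 7, path = [0, 2]


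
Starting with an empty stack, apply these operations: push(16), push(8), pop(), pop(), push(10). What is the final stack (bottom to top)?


push(16) -> [16]
push(8) -> [16, 8]
pop() returns 8 -> [16]
pop() returns 16 -> []
push(10) -> [10]
Final stack (bottom to top): [10]


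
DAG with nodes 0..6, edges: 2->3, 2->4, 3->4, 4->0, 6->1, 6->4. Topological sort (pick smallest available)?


Kahn's algorithm, process smallest node first
Order: [2, 3, 5, 6, 1, 4, 0]


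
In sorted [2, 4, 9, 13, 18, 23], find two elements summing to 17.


Two pointers: lo=0, hi=5
Found pair: (4, 13) summing to 17


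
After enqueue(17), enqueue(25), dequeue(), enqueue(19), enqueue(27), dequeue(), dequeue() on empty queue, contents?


enqueue(17) -> [17]
enqueue(25) -> [17, 25]
dequeue() returns 17 -> [25]
enqueue(19) -> [25, 19]
enqueue(27) -> [25, 19, 27]
dequeue() returns 25 -> [19, 27]
dequeue() returns 19 -> [27]
Final queue (front to back): [27]


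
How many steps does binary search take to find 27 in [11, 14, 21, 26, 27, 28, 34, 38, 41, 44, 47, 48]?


Search for 27:
[0,11] mid=5 arr[5]=28
[0,4] mid=2 arr[2]=21
[3,4] mid=3 arr[3]=26
[4,4] mid=4 arr[4]=27
Total: 4 comparisons


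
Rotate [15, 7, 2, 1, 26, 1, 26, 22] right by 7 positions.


Right rotate by 7: [7, 2, 1, 26, 1, 26, 22, 15]


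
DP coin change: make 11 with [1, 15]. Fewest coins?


dp[0]=0; dp[i]=1+min(dp[i-c] for c in coins)
...dp[6]=6, dp[7]=7, dp[8]=8, dp[9]=9, dp[10]=10, dp[11]=11
Minimum coins for 11 = 11


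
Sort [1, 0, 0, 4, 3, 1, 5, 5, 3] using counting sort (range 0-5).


Count array: [2, 2, 0, 2, 1, 2]
Reconstruct: [0, 0, 1, 1, 3, 3, 4, 5, 5]


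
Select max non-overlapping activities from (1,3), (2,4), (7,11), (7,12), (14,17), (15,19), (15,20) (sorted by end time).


Greedy: pick earliest-ending, then skip overlaps.
Selected (3 activities): [(1, 3), (7, 11), (14, 17)]


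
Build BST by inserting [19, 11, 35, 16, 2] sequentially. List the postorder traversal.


Root = 19; build tree by BST insertion.
Postorder traversal: [2, 16, 11, 35, 19]


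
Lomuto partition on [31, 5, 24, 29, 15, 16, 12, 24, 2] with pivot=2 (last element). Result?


Elements <= 2 go left of pivot.
Result: [2, 5, 24, 29, 15, 16, 12, 24, 31], pivot at index 0


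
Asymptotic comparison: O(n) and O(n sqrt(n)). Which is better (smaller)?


linear grows slower than n^1.5
O(n) is asymptotically smaller; O(n sqrt(n)) grows faster


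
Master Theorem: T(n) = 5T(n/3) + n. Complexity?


a=5, b=3, c=1. log_3(5)=1.465 > c=1. Case 1: O(n^log_b(a)) = O(n^1.465)
Complexity: O(n^1.465)


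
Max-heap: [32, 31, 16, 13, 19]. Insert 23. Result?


Append 23: [32, 31, 16, 13, 19, 23]
Bubble up: swap idx 5(23) with idx 2(16)
Result: [32, 31, 23, 13, 19, 16]


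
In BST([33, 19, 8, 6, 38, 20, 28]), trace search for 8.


BST root = 33
Search for 8: compare at each node
Path: [33, 19, 8]


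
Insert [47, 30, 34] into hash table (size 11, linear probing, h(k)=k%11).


Insertions: 47->slot 3; 30->slot 8; 34->slot 1
Table: [None, 34, None, 47, None, None, None, None, 30, None, None]


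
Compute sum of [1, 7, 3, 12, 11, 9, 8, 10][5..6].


Prefix sums: [0, 1, 8, 11, 23, 34, 43, 51, 61]
Sum[5..6] = prefix[7] - prefix[5] = 51 - 34 = 17


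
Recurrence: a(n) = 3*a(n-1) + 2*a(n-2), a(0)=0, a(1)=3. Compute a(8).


Build bottom-up:
...a(6)=1485, a(7)=5289, a(8)=3*5289+2*1485=18837


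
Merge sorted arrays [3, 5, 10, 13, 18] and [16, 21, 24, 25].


Compare heads, take smaller each step.
Merged: [3, 5, 10, 13, 16, 18, 21, 24, 25]


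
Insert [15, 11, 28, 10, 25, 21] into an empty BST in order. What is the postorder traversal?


Root = 15; build tree by BST insertion.
Postorder traversal: [10, 11, 21, 25, 28, 15]


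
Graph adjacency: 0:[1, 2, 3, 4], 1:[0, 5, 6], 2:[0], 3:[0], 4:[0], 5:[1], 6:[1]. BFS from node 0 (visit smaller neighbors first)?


BFS queue: start with [0]
Visit order: [0, 1, 2, 3, 4, 5, 6]


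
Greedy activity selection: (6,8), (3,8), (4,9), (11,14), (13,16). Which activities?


Greedy: pick earliest-ending, then skip overlaps.
Selected (2 activities): [(6, 8), (11, 14)]


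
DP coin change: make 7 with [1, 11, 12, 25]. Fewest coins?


dp[0]=0; dp[i]=1+min(dp[i-c] for c in coins)
...dp[2]=2, dp[3]=3, dp[4]=4, dp[5]=5, dp[6]=6, dp[7]=7
Minimum coins for 7 = 7


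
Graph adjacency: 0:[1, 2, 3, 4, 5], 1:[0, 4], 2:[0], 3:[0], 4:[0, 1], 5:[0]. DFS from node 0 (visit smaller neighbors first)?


DFS stack-based: start with [0]
Visit order: [0, 1, 4, 2, 3, 5]


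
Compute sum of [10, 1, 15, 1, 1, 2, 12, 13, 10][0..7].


Prefix sums: [0, 10, 11, 26, 27, 28, 30, 42, 55, 65]
Sum[0..7] = prefix[8] - prefix[0] = 55 - 0 = 55


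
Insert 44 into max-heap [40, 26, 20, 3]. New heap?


Append 44: [40, 26, 20, 3, 44]
Bubble up: swap idx 4(44) with idx 1(26); swap idx 1(44) with idx 0(40)
Result: [44, 40, 20, 3, 26]


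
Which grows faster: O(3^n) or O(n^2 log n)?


n^2 log n grows slower than exponential (base 3)
O(n^2 log n) is asymptotically smaller; O(3^n) grows faster


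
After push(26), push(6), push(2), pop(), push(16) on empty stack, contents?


push(26) -> [26]
push(6) -> [26, 6]
push(2) -> [26, 6, 2]
pop() returns 2 -> [26, 6]
push(16) -> [26, 6, 16]
Final stack (bottom to top): [26, 6, 16]


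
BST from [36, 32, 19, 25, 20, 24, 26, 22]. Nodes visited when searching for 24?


BST root = 36
Search for 24: compare at each node
Path: [36, 32, 19, 25, 20, 24]


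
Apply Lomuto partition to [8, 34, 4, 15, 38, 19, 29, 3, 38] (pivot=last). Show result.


Elements <= 38 go left of pivot.
Result: [8, 34, 4, 15, 38, 19, 29, 3, 38], pivot at index 8


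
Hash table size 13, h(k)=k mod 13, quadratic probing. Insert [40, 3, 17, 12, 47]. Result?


Insertions: 40->slot 1; 3->slot 3; 17->slot 4; 12->slot 12; 47->slot 8
Table: [None, 40, None, 3, 17, None, None, None, 47, None, None, None, 12]


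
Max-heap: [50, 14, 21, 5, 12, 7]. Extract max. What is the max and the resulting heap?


Max = 50
Replace root with last, heapify down
Resulting heap: [21, 14, 7, 5, 12]


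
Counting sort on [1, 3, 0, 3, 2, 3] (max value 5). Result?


Count array: [1, 1, 1, 3, 0, 0]
Reconstruct: [0, 1, 2, 3, 3, 3]


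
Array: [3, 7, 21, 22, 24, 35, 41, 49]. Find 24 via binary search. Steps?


Search for 24:
[0,7] mid=3 arr[3]=22
[4,7] mid=5 arr[5]=35
[4,4] mid=4 arr[4]=24
Total: 3 comparisons


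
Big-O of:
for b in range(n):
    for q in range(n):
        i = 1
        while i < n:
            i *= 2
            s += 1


Per nesting level: O(n) * O(n) * O(log n) = O(n^2 log n)
Complexity: O(n^2 log n)


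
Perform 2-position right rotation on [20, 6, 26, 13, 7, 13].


Right rotate by 2: [7, 13, 20, 6, 26, 13]


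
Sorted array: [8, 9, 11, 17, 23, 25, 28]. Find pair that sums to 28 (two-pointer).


Two pointers: lo=0, hi=6
Found pair: (11, 17) summing to 28


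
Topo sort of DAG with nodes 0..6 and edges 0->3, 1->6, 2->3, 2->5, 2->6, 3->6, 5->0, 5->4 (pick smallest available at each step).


Kahn's algorithm, process smallest node first
Order: [1, 2, 5, 0, 3, 4, 6]


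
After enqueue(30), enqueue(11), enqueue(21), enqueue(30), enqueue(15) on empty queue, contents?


enqueue(30) -> [30]
enqueue(11) -> [30, 11]
enqueue(21) -> [30, 11, 21]
enqueue(30) -> [30, 11, 21, 30]
enqueue(15) -> [30, 11, 21, 30, 15]
Final queue (front to back): [30, 11, 21, 30, 15]


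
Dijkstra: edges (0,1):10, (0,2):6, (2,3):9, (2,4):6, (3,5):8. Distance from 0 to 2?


Dijkstra from 0:
Distances: {0: 0, 1: 10, 2: 6, 3: 15, 4: 12, 5: 23}
Shortest distance to 2 = 6, path = [0, 2]


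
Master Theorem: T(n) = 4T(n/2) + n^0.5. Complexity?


a=4, b=2, c=0.5. log_2(4)=2 > c=0.5. Case 1: O(n^log_b(a)) = O(n^2)
Complexity: O(n^2)


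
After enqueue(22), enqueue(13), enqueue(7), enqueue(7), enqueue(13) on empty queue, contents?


enqueue(22) -> [22]
enqueue(13) -> [22, 13]
enqueue(7) -> [22, 13, 7]
enqueue(7) -> [22, 13, 7, 7]
enqueue(13) -> [22, 13, 7, 7, 13]
Final queue (front to back): [22, 13, 7, 7, 13]


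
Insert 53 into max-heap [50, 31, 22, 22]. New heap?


Append 53: [50, 31, 22, 22, 53]
Bubble up: swap idx 4(53) with idx 1(31); swap idx 1(53) with idx 0(50)
Result: [53, 50, 22, 22, 31]


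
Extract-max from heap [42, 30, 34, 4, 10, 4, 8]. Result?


Max = 42
Replace root with last, heapify down
Resulting heap: [34, 30, 8, 4, 10, 4]


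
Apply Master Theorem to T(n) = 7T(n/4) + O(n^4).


a=7, b=4, c=4. log_4(7)=1.404 < c=4. Case 3: O(n^c) = O(n^4)
Complexity: O(n^4)


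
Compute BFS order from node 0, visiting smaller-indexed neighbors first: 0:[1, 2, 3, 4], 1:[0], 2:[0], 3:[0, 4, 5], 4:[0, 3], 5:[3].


BFS queue: start with [0]
Visit order: [0, 1, 2, 3, 4, 5]


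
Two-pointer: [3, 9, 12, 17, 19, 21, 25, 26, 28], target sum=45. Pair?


Two pointers: lo=0, hi=8
Found pair: (17, 28) summing to 45


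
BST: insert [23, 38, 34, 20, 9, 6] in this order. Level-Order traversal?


Root = 23; build tree by BST insertion.
Level-Order traversal: [23, 20, 38, 9, 34, 6]


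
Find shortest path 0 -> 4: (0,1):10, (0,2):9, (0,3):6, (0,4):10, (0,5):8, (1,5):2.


Dijkstra from 0:
Distances: {0: 0, 1: 10, 2: 9, 3: 6, 4: 10, 5: 8}
Shortest distance to 4 = 10, path = [0, 4]


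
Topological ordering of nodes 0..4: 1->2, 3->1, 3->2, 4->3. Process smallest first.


Kahn's algorithm, process smallest node first
Order: [0, 4, 3, 1, 2]


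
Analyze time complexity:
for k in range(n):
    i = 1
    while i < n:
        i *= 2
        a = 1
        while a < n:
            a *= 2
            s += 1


Per nesting level: O(n) * O(log n) * O(log n) = O(n (log n)^2)
Complexity: O(n (log n)^2)


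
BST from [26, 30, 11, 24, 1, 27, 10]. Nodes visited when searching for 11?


BST root = 26
Search for 11: compare at each node
Path: [26, 11]


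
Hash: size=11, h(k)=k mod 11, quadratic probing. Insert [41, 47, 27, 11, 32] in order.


Insertions: 41->slot 8; 47->slot 3; 27->slot 5; 11->slot 0; 32->slot 10
Table: [11, None, None, 47, None, 27, None, None, 41, None, 32]


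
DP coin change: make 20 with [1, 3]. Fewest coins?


dp[0]=0; dp[i]=1+min(dp[i-c] for c in coins)
...dp[15]=5, dp[16]=6, dp[17]=7, dp[18]=6, dp[19]=7, dp[20]=8
Minimum coins for 20 = 8


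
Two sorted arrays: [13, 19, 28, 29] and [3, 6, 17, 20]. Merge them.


Compare heads, take smaller each step.
Merged: [3, 6, 13, 17, 19, 20, 28, 29]


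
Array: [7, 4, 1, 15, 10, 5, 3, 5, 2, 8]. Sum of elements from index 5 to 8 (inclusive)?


Prefix sums: [0, 7, 11, 12, 27, 37, 42, 45, 50, 52, 60]
Sum[5..8] = prefix[9] - prefix[5] = 52 - 37 = 15


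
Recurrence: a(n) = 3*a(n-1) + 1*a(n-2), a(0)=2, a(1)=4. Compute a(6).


Build bottom-up:
...a(4)=152, a(5)=502, a(6)=3*502+1*152=1658


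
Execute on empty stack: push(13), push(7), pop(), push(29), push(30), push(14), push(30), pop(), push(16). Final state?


push(13) -> [13]
push(7) -> [13, 7]
pop() returns 7 -> [13]
push(29) -> [13, 29]
push(30) -> [13, 29, 30]
push(14) -> [13, 29, 30, 14]
push(30) -> [13, 29, 30, 14, 30]
pop() returns 30 -> [13, 29, 30, 14]
push(16) -> [13, 29, 30, 14, 16]
Final stack (bottom to top): [13, 29, 30, 14, 16]


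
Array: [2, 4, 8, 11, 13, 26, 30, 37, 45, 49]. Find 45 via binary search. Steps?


Search for 45:
[0,9] mid=4 arr[4]=13
[5,9] mid=7 arr[7]=37
[8,9] mid=8 arr[8]=45
Total: 3 comparisons


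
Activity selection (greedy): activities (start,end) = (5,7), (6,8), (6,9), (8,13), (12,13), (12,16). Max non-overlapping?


Greedy: pick earliest-ending, then skip overlaps.
Selected (2 activities): [(5, 7), (8, 13)]


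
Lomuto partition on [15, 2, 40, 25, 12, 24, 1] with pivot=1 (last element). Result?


Elements <= 1 go left of pivot.
Result: [1, 2, 40, 25, 12, 24, 15], pivot at index 0


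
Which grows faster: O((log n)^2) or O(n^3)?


polylogarithmic grows slower than cubic
O((log n)^2) is asymptotically smaller; O(n^3) grows faster


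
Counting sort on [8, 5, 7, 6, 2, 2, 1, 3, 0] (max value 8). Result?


Count array: [1, 1, 2, 1, 0, 1, 1, 1, 1]
Reconstruct: [0, 1, 2, 2, 3, 5, 6, 7, 8]


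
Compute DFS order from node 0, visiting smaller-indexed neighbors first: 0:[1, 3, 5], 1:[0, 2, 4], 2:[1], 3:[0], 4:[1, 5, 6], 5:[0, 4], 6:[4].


DFS stack-based: start with [0]
Visit order: [0, 1, 2, 4, 5, 6, 3]


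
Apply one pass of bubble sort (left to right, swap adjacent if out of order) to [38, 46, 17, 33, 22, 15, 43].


After one pass: [38, 17, 33, 22, 15, 43, 46]


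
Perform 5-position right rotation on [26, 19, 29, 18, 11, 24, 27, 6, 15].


Right rotate by 5: [11, 24, 27, 6, 15, 26, 19, 29, 18]


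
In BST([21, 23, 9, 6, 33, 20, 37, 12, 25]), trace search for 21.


BST root = 21
Search for 21: compare at each node
Path: [21]


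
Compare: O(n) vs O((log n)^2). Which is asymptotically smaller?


polylogarithmic grows slower than linear
O((log n)^2) is asymptotically smaller; O(n) grows faster


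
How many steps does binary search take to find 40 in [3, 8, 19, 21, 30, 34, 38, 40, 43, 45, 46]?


Search for 40:
[0,10] mid=5 arr[5]=34
[6,10] mid=8 arr[8]=43
[6,7] mid=6 arr[6]=38
[7,7] mid=7 arr[7]=40
Total: 4 comparisons


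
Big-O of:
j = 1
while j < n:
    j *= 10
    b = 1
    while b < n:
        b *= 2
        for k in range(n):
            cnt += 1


Per nesting level: O(log n) * O(log n) * O(n) = O(n (log n)^2)
Complexity: O(n (log n)^2)


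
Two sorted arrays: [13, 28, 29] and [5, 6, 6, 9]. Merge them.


Compare heads, take smaller each step.
Merged: [5, 6, 6, 9, 13, 28, 29]


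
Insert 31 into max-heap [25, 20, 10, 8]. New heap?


Append 31: [25, 20, 10, 8, 31]
Bubble up: swap idx 4(31) with idx 1(20); swap idx 1(31) with idx 0(25)
Result: [31, 25, 10, 8, 20]


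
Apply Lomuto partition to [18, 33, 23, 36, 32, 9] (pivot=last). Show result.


Elements <= 9 go left of pivot.
Result: [9, 33, 23, 36, 32, 18], pivot at index 0


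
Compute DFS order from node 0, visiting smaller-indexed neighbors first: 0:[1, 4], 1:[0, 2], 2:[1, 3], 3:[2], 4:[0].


DFS stack-based: start with [0]
Visit order: [0, 1, 2, 3, 4]


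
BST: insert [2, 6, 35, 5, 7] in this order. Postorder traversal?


Root = 2; build tree by BST insertion.
Postorder traversal: [5, 7, 35, 6, 2]


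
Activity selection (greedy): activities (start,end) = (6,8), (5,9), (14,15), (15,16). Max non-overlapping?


Greedy: pick earliest-ending, then skip overlaps.
Selected (3 activities): [(6, 8), (14, 15), (15, 16)]


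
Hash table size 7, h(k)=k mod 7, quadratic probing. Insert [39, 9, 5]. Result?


Insertions: 39->slot 4; 9->slot 2; 5->slot 5
Table: [None, None, 9, None, 39, 5, None]


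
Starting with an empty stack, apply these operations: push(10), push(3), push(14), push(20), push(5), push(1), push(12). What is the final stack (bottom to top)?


push(10) -> [10]
push(3) -> [10, 3]
push(14) -> [10, 3, 14]
push(20) -> [10, 3, 14, 20]
push(5) -> [10, 3, 14, 20, 5]
push(1) -> [10, 3, 14, 20, 5, 1]
push(12) -> [10, 3, 14, 20, 5, 1, 12]
Final stack (bottom to top): [10, 3, 14, 20, 5, 1, 12]


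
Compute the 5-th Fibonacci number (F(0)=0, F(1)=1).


F(n)=F(n-1)+F(n-2)
...F(3)=2, F(4)=3, F(5)=5


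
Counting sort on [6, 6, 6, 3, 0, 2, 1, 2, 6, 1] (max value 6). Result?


Count array: [1, 2, 2, 1, 0, 0, 4]
Reconstruct: [0, 1, 1, 2, 2, 3, 6, 6, 6, 6]


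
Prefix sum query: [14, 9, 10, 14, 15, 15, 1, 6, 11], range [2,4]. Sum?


Prefix sums: [0, 14, 23, 33, 47, 62, 77, 78, 84, 95]
Sum[2..4] = prefix[5] - prefix[2] = 62 - 23 = 39


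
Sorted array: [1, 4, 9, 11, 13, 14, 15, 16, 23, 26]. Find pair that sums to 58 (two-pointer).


Two pointers: lo=0, hi=9
No pair sums to 58


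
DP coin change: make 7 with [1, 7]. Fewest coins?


dp[0]=0; dp[i]=1+min(dp[i-c] for c in coins)
...dp[2]=2, dp[3]=3, dp[4]=4, dp[5]=5, dp[6]=6, dp[7]=1
Minimum coins for 7 = 1


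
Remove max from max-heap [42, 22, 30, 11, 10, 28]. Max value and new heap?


Max = 42
Replace root with last, heapify down
Resulting heap: [30, 22, 28, 11, 10]


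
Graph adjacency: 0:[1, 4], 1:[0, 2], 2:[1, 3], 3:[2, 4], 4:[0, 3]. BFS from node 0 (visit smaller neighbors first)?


BFS queue: start with [0]
Visit order: [0, 1, 4, 2, 3]


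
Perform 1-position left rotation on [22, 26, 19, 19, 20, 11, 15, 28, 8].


Left rotate by 1: [26, 19, 19, 20, 11, 15, 28, 8, 22]


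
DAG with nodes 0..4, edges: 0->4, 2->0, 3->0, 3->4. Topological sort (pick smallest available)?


Kahn's algorithm, process smallest node first
Order: [1, 2, 3, 0, 4]


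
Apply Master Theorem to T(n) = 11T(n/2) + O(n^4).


a=11, b=2, c=4. log_2(11)=3.459 < c=4. Case 3: O(n^c) = O(n^4)
Complexity: O(n^4)


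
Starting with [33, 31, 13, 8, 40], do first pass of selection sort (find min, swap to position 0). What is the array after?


After one pass: [8, 31, 13, 33, 40]


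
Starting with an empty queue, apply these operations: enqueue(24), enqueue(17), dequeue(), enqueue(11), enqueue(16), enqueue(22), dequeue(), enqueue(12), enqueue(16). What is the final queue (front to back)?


enqueue(24) -> [24]
enqueue(17) -> [24, 17]
dequeue() returns 24 -> [17]
enqueue(11) -> [17, 11]
enqueue(16) -> [17, 11, 16]
enqueue(22) -> [17, 11, 16, 22]
dequeue() returns 17 -> [11, 16, 22]
enqueue(12) -> [11, 16, 22, 12]
enqueue(16) -> [11, 16, 22, 12, 16]
Final queue (front to back): [11, 16, 22, 12, 16]


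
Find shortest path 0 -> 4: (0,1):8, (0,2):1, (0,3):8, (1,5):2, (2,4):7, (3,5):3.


Dijkstra from 0:
Distances: {0: 0, 1: 8, 2: 1, 3: 8, 4: 8, 5: 10}
Shortest distance to 4 = 8, path = [0, 2, 4]


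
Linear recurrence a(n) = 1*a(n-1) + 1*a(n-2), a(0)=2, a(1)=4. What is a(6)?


Build bottom-up:
...a(4)=16, a(5)=26, a(6)=1*26+1*16=42


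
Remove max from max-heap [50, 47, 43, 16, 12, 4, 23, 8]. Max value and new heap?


Max = 50
Replace root with last, heapify down
Resulting heap: [47, 16, 43, 8, 12, 4, 23]


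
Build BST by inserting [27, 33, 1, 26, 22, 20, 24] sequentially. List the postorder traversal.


Root = 27; build tree by BST insertion.
Postorder traversal: [20, 24, 22, 26, 1, 33, 27]


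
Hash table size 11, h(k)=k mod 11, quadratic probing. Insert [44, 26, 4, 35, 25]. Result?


Insertions: 44->slot 0; 26->slot 4; 4->slot 5; 35->slot 2; 25->slot 3
Table: [44, None, 35, 25, 26, 4, None, None, None, None, None]


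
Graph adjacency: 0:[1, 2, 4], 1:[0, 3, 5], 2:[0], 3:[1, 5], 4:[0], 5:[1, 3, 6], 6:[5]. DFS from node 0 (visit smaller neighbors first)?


DFS stack-based: start with [0]
Visit order: [0, 1, 3, 5, 6, 2, 4]


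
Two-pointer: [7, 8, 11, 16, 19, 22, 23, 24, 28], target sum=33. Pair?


Two pointers: lo=0, hi=8
Found pair: (11, 22) summing to 33


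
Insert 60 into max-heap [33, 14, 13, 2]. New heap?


Append 60: [33, 14, 13, 2, 60]
Bubble up: swap idx 4(60) with idx 1(14); swap idx 1(60) with idx 0(33)
Result: [60, 33, 13, 2, 14]


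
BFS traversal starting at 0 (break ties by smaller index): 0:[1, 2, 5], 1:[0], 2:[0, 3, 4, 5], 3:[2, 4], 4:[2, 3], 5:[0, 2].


BFS queue: start with [0]
Visit order: [0, 1, 2, 5, 3, 4]


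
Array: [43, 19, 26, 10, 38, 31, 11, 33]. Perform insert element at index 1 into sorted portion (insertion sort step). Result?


After one pass: [19, 43, 26, 10, 38, 31, 11, 33]


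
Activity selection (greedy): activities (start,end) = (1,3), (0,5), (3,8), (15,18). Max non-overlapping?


Greedy: pick earliest-ending, then skip overlaps.
Selected (3 activities): [(1, 3), (3, 8), (15, 18)]


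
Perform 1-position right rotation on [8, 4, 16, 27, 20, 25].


Right rotate by 1: [25, 8, 4, 16, 27, 20]


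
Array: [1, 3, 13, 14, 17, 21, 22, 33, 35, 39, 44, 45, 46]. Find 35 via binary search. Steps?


Search for 35:
[0,12] mid=6 arr[6]=22
[7,12] mid=9 arr[9]=39
[7,8] mid=7 arr[7]=33
[8,8] mid=8 arr[8]=35
Total: 4 comparisons


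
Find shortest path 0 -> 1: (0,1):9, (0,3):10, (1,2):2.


Dijkstra from 0:
Distances: {0: 0, 1: 9, 2: 11, 3: 10}
Shortest distance to 1 = 9, path = [0, 1]


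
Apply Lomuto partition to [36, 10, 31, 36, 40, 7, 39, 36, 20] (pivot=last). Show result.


Elements <= 20 go left of pivot.
Result: [10, 7, 20, 36, 40, 36, 39, 36, 31], pivot at index 2


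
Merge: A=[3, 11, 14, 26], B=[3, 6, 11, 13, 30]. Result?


Compare heads, take smaller each step.
Merged: [3, 3, 6, 11, 11, 13, 14, 26, 30]


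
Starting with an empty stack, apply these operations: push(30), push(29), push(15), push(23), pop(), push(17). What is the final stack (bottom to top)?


push(30) -> [30]
push(29) -> [30, 29]
push(15) -> [30, 29, 15]
push(23) -> [30, 29, 15, 23]
pop() returns 23 -> [30, 29, 15]
push(17) -> [30, 29, 15, 17]
Final stack (bottom to top): [30, 29, 15, 17]


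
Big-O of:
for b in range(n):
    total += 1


Per nesting level: O(n) = O(n)
Complexity: O(n)


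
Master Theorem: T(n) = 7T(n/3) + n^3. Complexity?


a=7, b=3, c=3. log_3(7)=1.771 < c=3. Case 3: O(n^c) = O(n^3)
Complexity: O(n^3)


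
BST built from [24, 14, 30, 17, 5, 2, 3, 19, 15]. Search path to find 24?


BST root = 24
Search for 24: compare at each node
Path: [24]


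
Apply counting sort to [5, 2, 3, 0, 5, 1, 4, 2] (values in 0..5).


Count array: [1, 1, 2, 1, 1, 2]
Reconstruct: [0, 1, 2, 2, 3, 4, 5, 5]


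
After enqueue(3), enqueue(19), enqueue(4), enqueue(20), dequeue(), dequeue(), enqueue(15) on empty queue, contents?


enqueue(3) -> [3]
enqueue(19) -> [3, 19]
enqueue(4) -> [3, 19, 4]
enqueue(20) -> [3, 19, 4, 20]
dequeue() returns 3 -> [19, 4, 20]
dequeue() returns 19 -> [4, 20]
enqueue(15) -> [4, 20, 15]
Final queue (front to back): [4, 20, 15]


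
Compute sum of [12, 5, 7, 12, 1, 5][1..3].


Prefix sums: [0, 12, 17, 24, 36, 37, 42]
Sum[1..3] = prefix[4] - prefix[1] = 36 - 12 = 24


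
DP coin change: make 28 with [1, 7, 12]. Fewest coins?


dp[0]=0; dp[i]=1+min(dp[i-c] for c in coins)
...dp[23]=5, dp[24]=2, dp[25]=3, dp[26]=3, dp[27]=4, dp[28]=4
Minimum coins for 28 = 4


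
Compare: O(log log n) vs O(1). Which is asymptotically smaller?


constant grows slower than double-logarithmic
O(1) is asymptotically smaller; O(log log n) grows faster


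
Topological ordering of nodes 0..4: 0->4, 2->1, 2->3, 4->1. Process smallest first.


Kahn's algorithm, process smallest node first
Order: [0, 2, 3, 4, 1]


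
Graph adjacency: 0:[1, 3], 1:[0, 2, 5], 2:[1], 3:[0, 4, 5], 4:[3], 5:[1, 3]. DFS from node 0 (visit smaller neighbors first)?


DFS stack-based: start with [0]
Visit order: [0, 1, 2, 5, 3, 4]


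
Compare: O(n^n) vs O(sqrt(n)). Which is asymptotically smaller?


sublinear grows slower than n^n
O(sqrt(n)) is asymptotically smaller; O(n^n) grows faster


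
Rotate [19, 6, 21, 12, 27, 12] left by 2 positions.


Left rotate by 2: [21, 12, 27, 12, 19, 6]


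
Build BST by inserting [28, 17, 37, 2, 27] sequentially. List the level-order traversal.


Root = 28; build tree by BST insertion.
Level-Order traversal: [28, 17, 37, 2, 27]


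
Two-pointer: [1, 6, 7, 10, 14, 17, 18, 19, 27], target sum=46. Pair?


Two pointers: lo=0, hi=8
Found pair: (19, 27) summing to 46


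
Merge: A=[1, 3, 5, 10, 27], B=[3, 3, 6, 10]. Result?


Compare heads, take smaller each step.
Merged: [1, 3, 3, 3, 5, 6, 10, 10, 27]


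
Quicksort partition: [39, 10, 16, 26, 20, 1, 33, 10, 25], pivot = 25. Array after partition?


Elements <= 25 go left of pivot.
Result: [10, 16, 20, 1, 10, 25, 33, 39, 26], pivot at index 5


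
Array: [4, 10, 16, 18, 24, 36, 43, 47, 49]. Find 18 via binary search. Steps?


Search for 18:
[0,8] mid=4 arr[4]=24
[0,3] mid=1 arr[1]=10
[2,3] mid=2 arr[2]=16
[3,3] mid=3 arr[3]=18
Total: 4 comparisons


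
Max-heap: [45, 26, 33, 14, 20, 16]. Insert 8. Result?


Append 8: [45, 26, 33, 14, 20, 16, 8]
Bubble up: no swaps needed
Result: [45, 26, 33, 14, 20, 16, 8]


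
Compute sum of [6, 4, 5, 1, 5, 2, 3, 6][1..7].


Prefix sums: [0, 6, 10, 15, 16, 21, 23, 26, 32]
Sum[1..7] = prefix[8] - prefix[1] = 32 - 6 = 26


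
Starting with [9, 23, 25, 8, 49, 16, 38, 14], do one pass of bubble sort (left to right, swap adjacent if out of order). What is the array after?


After one pass: [9, 23, 8, 25, 16, 38, 14, 49]


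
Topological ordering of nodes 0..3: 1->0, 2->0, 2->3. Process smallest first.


Kahn's algorithm, process smallest node first
Order: [1, 2, 0, 3]


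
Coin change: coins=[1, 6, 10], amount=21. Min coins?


dp[0]=0; dp[i]=1+min(dp[i-c] for c in coins)
...dp[16]=2, dp[17]=3, dp[18]=3, dp[19]=4, dp[20]=2, dp[21]=3
Minimum coins for 21 = 3


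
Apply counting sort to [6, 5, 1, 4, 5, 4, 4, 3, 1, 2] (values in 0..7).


Count array: [0, 2, 1, 1, 3, 2, 1, 0]
Reconstruct: [1, 1, 2, 3, 4, 4, 4, 5, 5, 6]


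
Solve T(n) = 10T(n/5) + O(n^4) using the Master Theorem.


a=10, b=5, c=4. log_5(10)=1.431 < c=4. Case 3: O(n^c) = O(n^4)
Complexity: O(n^4)


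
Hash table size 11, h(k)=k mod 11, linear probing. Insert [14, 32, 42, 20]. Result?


Insertions: 14->slot 3; 32->slot 10; 42->slot 9; 20->slot 0
Table: [20, None, None, 14, None, None, None, None, None, 42, 32]


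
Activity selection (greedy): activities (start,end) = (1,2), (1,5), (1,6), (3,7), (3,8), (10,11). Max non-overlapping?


Greedy: pick earliest-ending, then skip overlaps.
Selected (3 activities): [(1, 2), (3, 7), (10, 11)]


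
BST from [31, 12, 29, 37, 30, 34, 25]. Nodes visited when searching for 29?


BST root = 31
Search for 29: compare at each node
Path: [31, 12, 29]


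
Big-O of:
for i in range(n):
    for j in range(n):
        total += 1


Per nesting level: O(n) * O(n) = O(n^2)
Complexity: O(n^2)


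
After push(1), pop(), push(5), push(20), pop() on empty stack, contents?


push(1) -> [1]
pop() returns 1 -> []
push(5) -> [5]
push(20) -> [5, 20]
pop() returns 20 -> [5]
Final stack (bottom to top): [5]


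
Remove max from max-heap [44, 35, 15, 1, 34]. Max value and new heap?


Max = 44
Replace root with last, heapify down
Resulting heap: [35, 34, 15, 1]


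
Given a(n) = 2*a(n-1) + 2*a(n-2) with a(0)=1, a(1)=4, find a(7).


Build bottom-up:
...a(5)=208, a(6)=568, a(7)=2*568+2*208=1552


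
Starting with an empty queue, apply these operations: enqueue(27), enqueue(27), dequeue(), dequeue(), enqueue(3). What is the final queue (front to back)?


enqueue(27) -> [27]
enqueue(27) -> [27, 27]
dequeue() returns 27 -> [27]
dequeue() returns 27 -> []
enqueue(3) -> [3]
Final queue (front to back): [3]


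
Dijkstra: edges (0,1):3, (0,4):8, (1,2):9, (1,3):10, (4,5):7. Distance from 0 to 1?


Dijkstra from 0:
Distances: {0: 0, 1: 3, 2: 12, 3: 13, 4: 8, 5: 15}
Shortest distance to 1 = 3, path = [0, 1]


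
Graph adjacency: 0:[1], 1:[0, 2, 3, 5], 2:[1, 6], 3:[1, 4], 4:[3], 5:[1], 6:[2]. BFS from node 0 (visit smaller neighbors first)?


BFS queue: start with [0]
Visit order: [0, 1, 2, 3, 5, 6, 4]


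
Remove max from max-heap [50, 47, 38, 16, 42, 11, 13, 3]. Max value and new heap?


Max = 50
Replace root with last, heapify down
Resulting heap: [47, 42, 38, 16, 3, 11, 13]


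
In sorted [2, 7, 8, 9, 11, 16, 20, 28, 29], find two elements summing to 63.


Two pointers: lo=0, hi=8
No pair sums to 63


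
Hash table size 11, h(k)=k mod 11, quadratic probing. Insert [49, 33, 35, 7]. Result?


Insertions: 49->slot 5; 33->slot 0; 35->slot 2; 7->slot 7
Table: [33, None, 35, None, None, 49, None, 7, None, None, None]


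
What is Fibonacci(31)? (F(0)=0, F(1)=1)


F(n)=F(n-1)+F(n-2)
...F(29)=514229, F(30)=832040, F(31)=1346269


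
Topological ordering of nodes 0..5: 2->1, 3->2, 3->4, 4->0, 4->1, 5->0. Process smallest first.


Kahn's algorithm, process smallest node first
Order: [3, 2, 4, 1, 5, 0]


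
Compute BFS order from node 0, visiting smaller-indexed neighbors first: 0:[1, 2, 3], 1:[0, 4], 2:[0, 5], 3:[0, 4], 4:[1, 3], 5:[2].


BFS queue: start with [0]
Visit order: [0, 1, 2, 3, 4, 5]


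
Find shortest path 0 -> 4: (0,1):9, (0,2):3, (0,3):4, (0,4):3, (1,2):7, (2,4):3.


Dijkstra from 0:
Distances: {0: 0, 1: 9, 2: 3, 3: 4, 4: 3}
Shortest distance to 4 = 3, path = [0, 4]


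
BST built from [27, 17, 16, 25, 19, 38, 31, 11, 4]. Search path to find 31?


BST root = 27
Search for 31: compare at each node
Path: [27, 38, 31]


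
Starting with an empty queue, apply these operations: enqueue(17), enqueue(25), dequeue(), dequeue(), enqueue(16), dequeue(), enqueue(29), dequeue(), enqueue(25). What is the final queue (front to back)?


enqueue(17) -> [17]
enqueue(25) -> [17, 25]
dequeue() returns 17 -> [25]
dequeue() returns 25 -> []
enqueue(16) -> [16]
dequeue() returns 16 -> []
enqueue(29) -> [29]
dequeue() returns 29 -> []
enqueue(25) -> [25]
Final queue (front to back): [25]


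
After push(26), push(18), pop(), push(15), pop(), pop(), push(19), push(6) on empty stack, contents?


push(26) -> [26]
push(18) -> [26, 18]
pop() returns 18 -> [26]
push(15) -> [26, 15]
pop() returns 15 -> [26]
pop() returns 26 -> []
push(19) -> [19]
push(6) -> [19, 6]
Final stack (bottom to top): [19, 6]


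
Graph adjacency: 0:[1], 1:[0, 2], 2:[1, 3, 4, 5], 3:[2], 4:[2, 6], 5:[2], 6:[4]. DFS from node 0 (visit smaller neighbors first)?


DFS stack-based: start with [0]
Visit order: [0, 1, 2, 3, 4, 6, 5]


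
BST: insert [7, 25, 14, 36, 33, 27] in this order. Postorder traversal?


Root = 7; build tree by BST insertion.
Postorder traversal: [14, 27, 33, 36, 25, 7]


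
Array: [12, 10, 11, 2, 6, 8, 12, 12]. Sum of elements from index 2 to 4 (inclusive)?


Prefix sums: [0, 12, 22, 33, 35, 41, 49, 61, 73]
Sum[2..4] = prefix[5] - prefix[2] = 41 - 22 = 19


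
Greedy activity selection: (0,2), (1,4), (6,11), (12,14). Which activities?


Greedy: pick earliest-ending, then skip overlaps.
Selected (3 activities): [(0, 2), (6, 11), (12, 14)]


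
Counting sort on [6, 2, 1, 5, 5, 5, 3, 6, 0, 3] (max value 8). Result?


Count array: [1, 1, 1, 2, 0, 3, 2, 0, 0]
Reconstruct: [0, 1, 2, 3, 3, 5, 5, 5, 6, 6]


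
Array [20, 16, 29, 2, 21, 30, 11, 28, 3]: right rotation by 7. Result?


Right rotate by 7: [29, 2, 21, 30, 11, 28, 3, 20, 16]


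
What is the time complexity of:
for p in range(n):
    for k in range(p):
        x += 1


Per nesting level: O(n) * O(n) [triangular over p] = O(n^2)
Complexity: O(n^2)


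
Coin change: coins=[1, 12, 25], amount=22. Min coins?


dp[0]=0; dp[i]=1+min(dp[i-c] for c in coins)
...dp[17]=6, dp[18]=7, dp[19]=8, dp[20]=9, dp[21]=10, dp[22]=11
Minimum coins for 22 = 11


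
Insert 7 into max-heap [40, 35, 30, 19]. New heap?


Append 7: [40, 35, 30, 19, 7]
Bubble up: no swaps needed
Result: [40, 35, 30, 19, 7]


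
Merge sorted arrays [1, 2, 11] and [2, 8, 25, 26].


Compare heads, take smaller each step.
Merged: [1, 2, 2, 8, 11, 25, 26]


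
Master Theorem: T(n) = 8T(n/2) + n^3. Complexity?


a=8, b=2, c=3. log_2(8)=3 = c=3. Case 2: O(n^c log n) = O(n^3 log n)
Complexity: O(n^3 log n)


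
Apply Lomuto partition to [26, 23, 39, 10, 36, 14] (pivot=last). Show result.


Elements <= 14 go left of pivot.
Result: [10, 14, 39, 26, 36, 23], pivot at index 1


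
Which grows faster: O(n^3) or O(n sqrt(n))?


n^1.5 grows slower than cubic
O(n sqrt(n)) is asymptotically smaller; O(n^3) grows faster


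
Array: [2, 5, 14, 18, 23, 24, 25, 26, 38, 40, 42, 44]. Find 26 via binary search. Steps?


Search for 26:
[0,11] mid=5 arr[5]=24
[6,11] mid=8 arr[8]=38
[6,7] mid=6 arr[6]=25
[7,7] mid=7 arr[7]=26
Total: 4 comparisons


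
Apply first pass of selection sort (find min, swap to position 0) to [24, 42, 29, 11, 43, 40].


After one pass: [11, 42, 29, 24, 43, 40]


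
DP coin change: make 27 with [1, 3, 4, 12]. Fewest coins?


dp[0]=0; dp[i]=1+min(dp[i-c] for c in coins)
...dp[22]=4, dp[23]=4, dp[24]=2, dp[25]=3, dp[26]=4, dp[27]=3
Minimum coins for 27 = 3


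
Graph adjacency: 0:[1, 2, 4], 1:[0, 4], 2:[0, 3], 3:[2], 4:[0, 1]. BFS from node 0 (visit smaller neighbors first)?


BFS queue: start with [0]
Visit order: [0, 1, 2, 4, 3]


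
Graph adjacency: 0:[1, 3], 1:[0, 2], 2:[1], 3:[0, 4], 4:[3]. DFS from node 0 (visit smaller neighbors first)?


DFS stack-based: start with [0]
Visit order: [0, 1, 2, 3, 4]


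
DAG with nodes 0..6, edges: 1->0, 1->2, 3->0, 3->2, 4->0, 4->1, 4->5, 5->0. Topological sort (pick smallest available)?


Kahn's algorithm, process smallest node first
Order: [3, 4, 1, 2, 5, 0, 6]


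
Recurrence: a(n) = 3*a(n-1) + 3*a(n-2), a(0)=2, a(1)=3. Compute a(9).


Build bottom-up:
...a(7)=11259, a(8)=42687, a(9)=3*42687+3*11259=161838


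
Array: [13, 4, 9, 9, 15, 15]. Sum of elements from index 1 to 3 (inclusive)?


Prefix sums: [0, 13, 17, 26, 35, 50, 65]
Sum[1..3] = prefix[4] - prefix[1] = 35 - 13 = 22


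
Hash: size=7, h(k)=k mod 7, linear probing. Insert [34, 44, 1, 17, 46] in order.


Insertions: 34->slot 6; 44->slot 2; 1->slot 1; 17->slot 3; 46->slot 4
Table: [None, 1, 44, 17, 46, None, 34]


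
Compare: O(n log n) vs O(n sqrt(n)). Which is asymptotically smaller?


linearithmic grows slower than n^1.5
O(n log n) is asymptotically smaller; O(n sqrt(n)) grows faster
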